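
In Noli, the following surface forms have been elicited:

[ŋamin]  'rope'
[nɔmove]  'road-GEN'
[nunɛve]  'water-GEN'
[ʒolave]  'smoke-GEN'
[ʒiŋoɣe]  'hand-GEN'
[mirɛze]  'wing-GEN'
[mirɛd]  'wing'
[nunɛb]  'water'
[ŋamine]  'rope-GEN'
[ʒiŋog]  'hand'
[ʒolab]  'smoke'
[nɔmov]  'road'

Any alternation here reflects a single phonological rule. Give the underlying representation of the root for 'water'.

In [nunɛve] and [nunɛb] the final segment of 'water' alternates: [v] ~ [b].
The stem 'road' ([nɔmove], [nɔmov]) shows [v] unchanged in both environments, so [v] cannot be basic with [b] derived in isolation.
So /b/ is underlying, and a rule of intervocalic spirantization — voiced stops become fricatives between vowels — gives [v].
Hence 'water' is /nunɛb/ underlyingly.

/nunɛb/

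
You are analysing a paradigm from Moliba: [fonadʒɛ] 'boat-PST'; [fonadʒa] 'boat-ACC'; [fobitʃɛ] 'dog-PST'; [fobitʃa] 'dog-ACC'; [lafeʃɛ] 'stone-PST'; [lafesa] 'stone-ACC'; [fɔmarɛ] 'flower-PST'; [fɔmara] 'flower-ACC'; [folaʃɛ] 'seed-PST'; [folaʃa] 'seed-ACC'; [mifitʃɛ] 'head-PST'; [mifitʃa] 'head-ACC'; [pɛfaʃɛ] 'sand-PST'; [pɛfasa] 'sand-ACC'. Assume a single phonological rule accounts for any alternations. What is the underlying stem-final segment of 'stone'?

The root 'stone' surfaces as [lafeʃɛ] and [lafesa], with a stem-final [ʃ] ~ [s] alternation.
If /ʃ/ were underlying and a rule turned it into [s] before the ACC suffix, 'seed' would also alternate; but it has [ʃ] in both [folaʃɛ] and [folaʃa].
The alternation reflects palatalization before a front vowel: /s/ becomes palato-alveolar [ʃ] before a front vowel. /s/ is underlying.

/s/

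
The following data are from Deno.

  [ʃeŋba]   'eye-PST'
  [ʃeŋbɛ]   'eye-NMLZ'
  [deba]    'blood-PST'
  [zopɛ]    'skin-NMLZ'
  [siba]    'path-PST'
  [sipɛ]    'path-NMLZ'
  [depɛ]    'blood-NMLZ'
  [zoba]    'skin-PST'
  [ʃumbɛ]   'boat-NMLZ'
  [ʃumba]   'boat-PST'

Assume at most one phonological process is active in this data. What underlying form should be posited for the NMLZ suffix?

The NMLZ morpheme has two allomorphs, [-bɛ] and [-pɛ].
The PST suffix, which begins with [b], is invariant after every stem; so [b] is not altered by any rule here.
The NMLZ suffix is therefore /-pɛ/ underlyingly, with post-nasal voicing: voiceless stops become voiced after a nasal.

/-pɛ/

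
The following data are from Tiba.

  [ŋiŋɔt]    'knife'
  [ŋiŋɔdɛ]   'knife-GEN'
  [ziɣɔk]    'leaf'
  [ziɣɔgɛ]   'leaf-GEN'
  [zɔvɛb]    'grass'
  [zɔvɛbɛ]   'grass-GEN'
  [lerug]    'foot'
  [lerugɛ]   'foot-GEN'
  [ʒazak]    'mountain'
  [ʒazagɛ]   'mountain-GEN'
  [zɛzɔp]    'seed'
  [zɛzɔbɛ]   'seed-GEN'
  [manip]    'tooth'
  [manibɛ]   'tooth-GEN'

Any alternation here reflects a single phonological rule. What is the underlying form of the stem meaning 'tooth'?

/manip/

The stem for 'tooth' ends in [p] in [manip] but [b] in [manibɛ].
Compare 'grass', with invariant [b] in [zɔvɛb] and [zɔvɛbɛ]: an analysis with underlying /b/ and a rule producing [p] in isolation would wrongly predict alternation here too.
The alternation reflects intervocalic voicing: voiceless stops become voiced between vowels. /p/ is underlying.
So 'tooth' = /manip/.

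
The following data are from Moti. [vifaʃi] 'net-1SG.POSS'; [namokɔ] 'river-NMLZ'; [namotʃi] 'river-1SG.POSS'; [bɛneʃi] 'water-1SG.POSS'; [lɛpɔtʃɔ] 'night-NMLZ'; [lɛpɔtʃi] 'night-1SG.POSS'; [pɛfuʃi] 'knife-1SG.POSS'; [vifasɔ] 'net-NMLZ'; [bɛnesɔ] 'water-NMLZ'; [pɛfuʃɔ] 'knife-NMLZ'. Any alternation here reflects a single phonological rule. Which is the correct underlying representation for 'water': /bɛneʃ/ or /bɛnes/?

/bɛnes/

'water' shows [ʃ] ~ [s] at the end of the stem ([bɛneʃi] vs [bɛnesɔ]).
Compare 'knife', with invariant [ʃ] in [pɛfuʃi] and [pɛfuʃɔ]: an analysis with underlying /ʃ/ and a rule producing [s] before the NMLZ suffix would wrongly predict alternation here too.
The alternation reflects palatalization before a front vowel: /k/ and /s/ become palato-alveolar [tʃ] and [ʃ] before a front vowel. /s/ is underlying.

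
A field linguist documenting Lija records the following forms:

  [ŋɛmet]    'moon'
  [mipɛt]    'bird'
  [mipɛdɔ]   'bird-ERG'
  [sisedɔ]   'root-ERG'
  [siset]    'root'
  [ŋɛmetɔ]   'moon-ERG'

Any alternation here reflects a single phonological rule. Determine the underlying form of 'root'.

In [sisedɔ] and [siset] the final segment of 'root' alternates: [d] ~ [t].
Compare 'moon', with invariant [t] in [ŋɛmetɔ] and [ŋɛmet]: an analysis with underlying /t/ and a rule producing [d] before the ERG suffix would wrongly predict alternation here too.
The underlying segment must be /d/; voiced obstruents become voiceless word-finally, yielding [t] there.
Hence 'root' is /sised/ underlyingly.

/sised/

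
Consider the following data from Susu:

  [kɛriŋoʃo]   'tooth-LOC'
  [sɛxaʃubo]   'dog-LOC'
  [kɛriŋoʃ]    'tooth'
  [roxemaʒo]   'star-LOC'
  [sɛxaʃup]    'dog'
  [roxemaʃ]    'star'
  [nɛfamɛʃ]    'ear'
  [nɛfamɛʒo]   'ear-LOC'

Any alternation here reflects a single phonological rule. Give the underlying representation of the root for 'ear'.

'ear' shows [ʃ] ~ [ʒ] at the end of the stem ([nɛfamɛʃ] vs [nɛfamɛʒo]).
Compare 'tooth', with invariant [ʃ] in [kɛriŋoʃ] and [kɛriŋoʃo]: an analysis with underlying /ʃ/ and a rule producing [ʒ] before the LOC suffix would wrongly predict alternation here too.
The underlying segment must be /ʒ/; voiced obstruents become voiceless word-finally, yielding [ʃ] there.
Hence 'ear' is /nɛfamɛʒ/ underlyingly.

/nɛfamɛʒ/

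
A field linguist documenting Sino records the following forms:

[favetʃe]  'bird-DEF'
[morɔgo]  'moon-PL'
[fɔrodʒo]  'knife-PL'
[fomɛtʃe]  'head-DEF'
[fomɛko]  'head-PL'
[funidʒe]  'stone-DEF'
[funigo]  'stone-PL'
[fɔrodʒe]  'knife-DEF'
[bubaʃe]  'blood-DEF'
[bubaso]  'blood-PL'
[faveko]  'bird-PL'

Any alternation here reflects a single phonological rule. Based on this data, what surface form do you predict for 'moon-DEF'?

[morɔdʒe]

'stone' shows [g] ~ [dʒ] at the end of the stem ([funigo] vs [funidʒe]).
But 'knife' keeps [dʒ] in both environments ([fɔrodʒo], [fɔrodʒe]), so there is no rule changing /dʒ/ to [g] before the PL suffix.
The alternation reflects palatalization before a front vowel: /k/, /g/ and /s/ become palato-alveolar [tʃ], [dʒ] and [ʃ] before a front vowel. /g/ is underlying.
From [morɔgo] the stem 'moon' is /morɔg/; before a front vowel this yields [morɔdʒe].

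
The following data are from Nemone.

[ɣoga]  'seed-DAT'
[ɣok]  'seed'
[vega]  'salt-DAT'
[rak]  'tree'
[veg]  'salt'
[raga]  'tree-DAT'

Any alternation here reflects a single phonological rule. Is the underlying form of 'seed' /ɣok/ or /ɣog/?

/ɣok/

'seed' shows [g] ~ [k] at the end of the stem ([ɣoga] vs [ɣok]).
But 'salt' keeps [g] in both environments ([vega], [veg]), so there is no rule changing /g/ to [k] in isolation.
The underlying segment must be /k/; voiceless stops become voiced between vowels, yielding [g] there.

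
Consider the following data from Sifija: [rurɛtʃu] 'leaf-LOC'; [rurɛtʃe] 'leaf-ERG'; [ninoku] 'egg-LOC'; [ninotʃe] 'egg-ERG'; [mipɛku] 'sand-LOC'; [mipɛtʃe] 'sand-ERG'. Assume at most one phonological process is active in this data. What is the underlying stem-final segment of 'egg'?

The stem for 'egg' ends in [k] in [ninoku] but [tʃ] in [ninotʃe].
Compare 'leaf', with invariant [tʃ] in [rurɛtʃu] and [rurɛtʃe]: an analysis with underlying /tʃ/ and a rule producing [k] before the LOC suffix would wrongly predict alternation here too.
The underlying segment must be /k/; /k/ becomes palato-alveolar [tʃ] before a front vowel, yielding [tʃ] there.

/k/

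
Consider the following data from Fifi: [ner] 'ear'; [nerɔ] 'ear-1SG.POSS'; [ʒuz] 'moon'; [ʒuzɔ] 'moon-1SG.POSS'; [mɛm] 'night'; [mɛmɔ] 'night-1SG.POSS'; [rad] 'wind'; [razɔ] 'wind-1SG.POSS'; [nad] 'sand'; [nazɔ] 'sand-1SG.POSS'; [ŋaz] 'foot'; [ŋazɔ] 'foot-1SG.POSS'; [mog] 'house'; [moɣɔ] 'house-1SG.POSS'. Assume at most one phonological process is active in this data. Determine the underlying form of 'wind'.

/rad/

The root 'wind' surfaces as [rad] and [razɔ], with a stem-final [d] ~ [z] alternation.
But 'foot' keeps [z] in both environments ([ŋaz], [ŋazɔ]), so there is no rule changing /z/ to [d] in isolation.
The underlying segment must be /d/; voiced stops become fricatives between vowels, yielding [z] there.
Hence 'wind' is /rad/ underlyingly.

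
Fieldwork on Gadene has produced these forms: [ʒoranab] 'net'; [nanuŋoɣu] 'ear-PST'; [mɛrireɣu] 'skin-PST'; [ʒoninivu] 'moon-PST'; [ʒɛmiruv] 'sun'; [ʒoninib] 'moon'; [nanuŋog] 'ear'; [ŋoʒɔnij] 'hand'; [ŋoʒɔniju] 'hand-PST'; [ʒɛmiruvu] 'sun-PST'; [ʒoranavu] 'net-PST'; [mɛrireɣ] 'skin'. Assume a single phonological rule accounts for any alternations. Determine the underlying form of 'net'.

/ʒoranab/

'net' shows [b] ~ [v] at the end of the stem ([ʒoranab] vs [ʒoranavu]).
But 'sun' keeps [v] in both environments ([ʒɛmiruv], [ʒɛmiruvu]), so there is no rule changing /v/ to [b] in isolation.
The alternation reflects intervocalic spirantization: voiced stops become fricatives between vowels. /b/ is underlying.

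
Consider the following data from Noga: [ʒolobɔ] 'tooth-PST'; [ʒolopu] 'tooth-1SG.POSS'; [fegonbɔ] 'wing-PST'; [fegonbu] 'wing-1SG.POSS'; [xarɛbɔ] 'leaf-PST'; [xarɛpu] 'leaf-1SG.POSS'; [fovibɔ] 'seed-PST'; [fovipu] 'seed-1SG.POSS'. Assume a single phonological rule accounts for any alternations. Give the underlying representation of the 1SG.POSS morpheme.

/-pu/

The 1SG.POSS morpheme has two allomorphs, [-bu] and [-pu].
The PST suffix, which begins with [b], is invariant after every stem; so [b] is not altered by any rule here.
So the underlying form is /-pu/, and voiceless stops become voiced after a nasal.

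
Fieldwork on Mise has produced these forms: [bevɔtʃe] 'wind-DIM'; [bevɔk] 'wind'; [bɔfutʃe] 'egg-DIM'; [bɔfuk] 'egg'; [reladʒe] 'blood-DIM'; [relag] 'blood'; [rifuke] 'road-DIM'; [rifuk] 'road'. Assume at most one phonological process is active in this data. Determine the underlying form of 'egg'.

The root 'egg' surfaces as [bɔfutʃe] and [bɔfuk], with a stem-final [tʃ] ~ [k] alternation.
If /k/ were underlying and a rule turned it into [tʃ] before the DIM suffix, 'road' would also alternate; but it has [k] in both [rifuke] and [rifuk].
Therefore /tʃ/ is basic and [k] is derived by depalatalization (palato-alveolar /tʃ/ and /dʒ/ become [k] and [g] when no front vowel follows).

/bɔfutʃ/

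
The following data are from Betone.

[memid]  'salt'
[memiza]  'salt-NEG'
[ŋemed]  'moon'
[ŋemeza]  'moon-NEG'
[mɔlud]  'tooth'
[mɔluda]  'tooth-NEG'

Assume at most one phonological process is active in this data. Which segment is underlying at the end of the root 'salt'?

/z/

The stem for 'salt' ends in [d] in [memid] but [z] in [memiza].
If /d/ were underlying and a rule turned it into [z] before the NEG suffix, 'tooth' would also alternate; but it has [d] in both [mɔlud] and [mɔluda].
The underlying segment must be /z/; voiced fricatives become stops word-finally, yielding [d] there.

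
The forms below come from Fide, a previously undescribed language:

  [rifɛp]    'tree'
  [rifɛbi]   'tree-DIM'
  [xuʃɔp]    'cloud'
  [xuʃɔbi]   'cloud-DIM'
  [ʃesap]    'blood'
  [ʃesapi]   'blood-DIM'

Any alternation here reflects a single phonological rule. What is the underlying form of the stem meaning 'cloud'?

/xuʃɔb/

The stem for 'cloud' ends in [p] in [xuʃɔp] but [b] in [xuʃɔbi].
But 'blood' keeps [p] in both environments ([ʃesap], [ʃesapi]), so there is no rule changing /p/ to [b] before the DIM suffix.
The alternation reflects word-final obstruent devoicing: voiced obstruents become voiceless word-finally. /b/ is underlying.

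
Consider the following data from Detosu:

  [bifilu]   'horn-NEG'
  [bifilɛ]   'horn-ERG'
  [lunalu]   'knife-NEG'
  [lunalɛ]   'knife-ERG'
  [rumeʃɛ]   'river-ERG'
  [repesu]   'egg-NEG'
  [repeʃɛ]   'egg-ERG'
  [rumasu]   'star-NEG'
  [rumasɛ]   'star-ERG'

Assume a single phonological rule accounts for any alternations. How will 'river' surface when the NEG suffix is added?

In [repesu] and [repeʃɛ] the final segment of 'egg' alternates: [s] ~ [ʃ].
If /s/ were underlying and a rule turned it into [ʃ] before the ERG suffix, 'star' would also alternate; but it has [s] in both [rumasu] and [rumasɛ].
The underlying segment must be /ʃ/; palato-alveolar /ʃ/ becomes [s] when no front vowel follows, yielding [s] there.
From [rumeʃɛ] the stem 'river' is /rumeʃ/; when no front vowel follows this yields [rumesu].

[rumesu]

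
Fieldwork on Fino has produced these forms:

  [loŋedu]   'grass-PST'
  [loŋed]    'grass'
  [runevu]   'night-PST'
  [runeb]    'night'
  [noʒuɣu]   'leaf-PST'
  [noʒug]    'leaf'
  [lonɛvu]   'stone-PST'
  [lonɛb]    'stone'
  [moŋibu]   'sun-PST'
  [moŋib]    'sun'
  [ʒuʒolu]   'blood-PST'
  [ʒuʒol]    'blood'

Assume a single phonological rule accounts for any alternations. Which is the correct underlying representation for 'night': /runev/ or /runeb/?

In [runevu] and [runeb] the final segment of 'night' alternates: [v] ~ [b].
Compare 'sun', with invariant [b] in [moŋibu] and [moŋib]: an analysis with underlying /b/ and a rule producing [v] before the PST suffix would wrongly predict alternation here too.
Therefore /v/ is basic and [b] is derived by word-final hardening (voiced fricatives become stops word-finally).

/runev/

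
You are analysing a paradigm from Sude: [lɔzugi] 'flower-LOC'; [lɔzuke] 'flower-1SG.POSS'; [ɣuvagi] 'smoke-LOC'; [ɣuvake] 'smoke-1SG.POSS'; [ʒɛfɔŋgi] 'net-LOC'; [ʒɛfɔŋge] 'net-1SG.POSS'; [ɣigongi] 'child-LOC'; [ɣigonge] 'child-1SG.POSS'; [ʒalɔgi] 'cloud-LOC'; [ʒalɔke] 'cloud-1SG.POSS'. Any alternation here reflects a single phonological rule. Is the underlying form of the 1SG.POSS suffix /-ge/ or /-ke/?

/-ke/

The 1SG.POSS morpheme has two allomorphs, [-ge] and [-ke].
The LOC suffix, which begins with [g], is invariant after every stem; so [g] is not altered by any rule here.
The 1SG.POSS suffix is therefore /-ke/ underlyingly, with post-nasal voicing: voiceless stops become voiced after a nasal.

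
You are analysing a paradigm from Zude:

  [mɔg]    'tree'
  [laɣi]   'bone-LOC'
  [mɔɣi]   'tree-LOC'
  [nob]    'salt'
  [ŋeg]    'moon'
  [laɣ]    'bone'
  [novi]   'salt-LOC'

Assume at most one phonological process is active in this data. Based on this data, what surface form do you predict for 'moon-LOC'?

[ŋeɣi]

The stem for 'tree' ends in [g] in [mɔg] but [ɣ] in [mɔɣi].
The stem 'bone' ([laɣ], [laɣi]) shows [ɣ] unchanged in both environments, so [ɣ] cannot be basic with [g] derived in isolation.
The alternation reflects intervocalic spirantization: voiced stops become fricatives between vowels. /g/ is underlying.
From [ŋeg] the stem 'moon' is /ŋeg/; between vowels this yields [ŋeɣi].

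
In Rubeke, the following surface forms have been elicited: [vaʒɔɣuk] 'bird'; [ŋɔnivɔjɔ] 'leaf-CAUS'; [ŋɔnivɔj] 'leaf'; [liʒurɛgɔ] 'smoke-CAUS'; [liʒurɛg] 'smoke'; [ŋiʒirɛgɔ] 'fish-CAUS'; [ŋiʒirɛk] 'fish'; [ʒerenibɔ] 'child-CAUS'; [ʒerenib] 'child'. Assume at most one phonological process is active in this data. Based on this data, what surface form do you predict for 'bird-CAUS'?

[vaʒɔɣugɔ]

The stem for 'fish' ends in [g] in [ŋiʒirɛgɔ] but [k] in [ŋiʒirɛk].
The stem 'smoke' ([liʒurɛgɔ], [liʒurɛg]) shows [g] unchanged in both environments, so [g] cannot be basic with [k] derived in isolation.
Therefore /k/ is basic and [g] is derived by intervocalic voicing (voiceless stops become voiced between vowels).
From [vaʒɔɣuk] the stem 'bird' is /vaʒɔɣuk/; between vowels this yields [vaʒɔɣugɔ].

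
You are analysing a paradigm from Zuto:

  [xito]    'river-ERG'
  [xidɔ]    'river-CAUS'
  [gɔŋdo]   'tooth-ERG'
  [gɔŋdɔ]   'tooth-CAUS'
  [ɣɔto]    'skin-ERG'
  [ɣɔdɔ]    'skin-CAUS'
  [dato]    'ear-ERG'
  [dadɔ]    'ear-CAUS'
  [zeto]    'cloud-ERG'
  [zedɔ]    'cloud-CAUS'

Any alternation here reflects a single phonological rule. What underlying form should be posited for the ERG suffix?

The ERG morpheme has two allomorphs, [-do] and [-to].
The CAUS suffix, which begins with [d], is invariant after every stem; so [d] is not altered by any rule here.
So the underlying form is /-to/, and voiceless stops become voiced after a nasal.

/-to/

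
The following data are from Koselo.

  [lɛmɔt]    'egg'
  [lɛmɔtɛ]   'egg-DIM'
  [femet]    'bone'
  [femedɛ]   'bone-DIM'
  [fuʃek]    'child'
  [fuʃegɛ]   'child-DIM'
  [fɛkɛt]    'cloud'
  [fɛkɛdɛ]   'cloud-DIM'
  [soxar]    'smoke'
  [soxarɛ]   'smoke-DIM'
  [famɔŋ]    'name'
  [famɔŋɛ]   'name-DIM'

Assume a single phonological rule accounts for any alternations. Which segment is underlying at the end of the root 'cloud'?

'cloud' shows [t] ~ [d] at the end of the stem ([fɛkɛt] vs [fɛkɛdɛ]).
The stem 'egg' ([lɛmɔt], [lɛmɔtɛ]) shows [t] unchanged in both environments, so [t] cannot be basic with [d] derived before the DIM suffix.
So /d/ is underlying, and a rule of word-final obstruent devoicing — voiced obstruents become voiceless word-finally — gives [t].

/d/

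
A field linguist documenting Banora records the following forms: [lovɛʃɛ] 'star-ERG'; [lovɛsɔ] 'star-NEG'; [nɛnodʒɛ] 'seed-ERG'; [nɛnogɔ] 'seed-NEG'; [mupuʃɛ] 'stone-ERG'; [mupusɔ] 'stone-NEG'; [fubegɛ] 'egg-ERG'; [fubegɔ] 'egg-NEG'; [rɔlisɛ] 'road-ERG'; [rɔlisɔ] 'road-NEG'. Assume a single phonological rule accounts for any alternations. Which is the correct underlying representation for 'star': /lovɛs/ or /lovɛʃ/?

/lovɛʃ/

The root 'star' surfaces as [lovɛʃɛ] and [lovɛsɔ], with a stem-final [ʃ] ~ [s] alternation.
If /s/ were underlying and a rule turned it into [ʃ] before the ERG suffix, 'road' would also alternate; but it has [s] in both [rɔlisɛ] and [rɔlisɔ].
The alternation reflects depalatalization: palato-alveolar /dʒ/ and /ʃ/ become [g] and [s] when no front vowel follows. /ʃ/ is underlying.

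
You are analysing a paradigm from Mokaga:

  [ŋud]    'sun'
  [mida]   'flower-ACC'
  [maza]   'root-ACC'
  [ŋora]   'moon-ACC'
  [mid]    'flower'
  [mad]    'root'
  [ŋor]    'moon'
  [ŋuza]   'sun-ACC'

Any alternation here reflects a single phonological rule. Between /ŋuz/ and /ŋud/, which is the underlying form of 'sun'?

/ŋuz/

In [ŋuza] and [ŋud] the final segment of 'sun' alternates: [z] ~ [d].
Compare 'flower', with invariant [d] in [mida] and [mid]: an analysis with underlying /d/ and a rule producing [z] before the ACC suffix would wrongly predict alternation here too.
So /z/ is underlying, and a rule of word-final hardening — voiced fricatives become stops word-finally — gives [d].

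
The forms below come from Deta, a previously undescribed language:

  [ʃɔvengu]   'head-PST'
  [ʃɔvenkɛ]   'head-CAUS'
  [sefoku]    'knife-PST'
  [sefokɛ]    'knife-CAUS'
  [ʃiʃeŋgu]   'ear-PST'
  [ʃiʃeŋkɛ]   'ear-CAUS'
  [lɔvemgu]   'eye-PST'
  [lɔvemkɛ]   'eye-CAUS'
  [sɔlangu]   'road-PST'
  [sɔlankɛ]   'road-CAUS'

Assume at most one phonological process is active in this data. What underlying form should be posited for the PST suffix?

The PST morpheme has two allomorphs, [-gu] and [-ku].
By contrast the CAUS suffix keeps its initial [k] throughout — that segment must be underlying.
The PST suffix is therefore /-gu/ underlyingly, with post-vocalic devoicing: voiced stops become voiceless after a vowel.

/-gu/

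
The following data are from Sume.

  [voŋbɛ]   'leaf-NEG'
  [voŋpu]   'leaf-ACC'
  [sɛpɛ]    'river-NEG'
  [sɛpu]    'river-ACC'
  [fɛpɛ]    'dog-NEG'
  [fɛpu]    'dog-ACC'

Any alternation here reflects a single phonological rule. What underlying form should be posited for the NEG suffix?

/-bɛ/

The NEG suffix surfaces as [-bɛ] and [-pɛ], depending on the final segment of the stem.
The ACC suffix, which begins with [p], is invariant after every stem; so [p] is not altered by any rule here.
So the underlying form is /-bɛ/, and voiced stops become voiceless after a vowel.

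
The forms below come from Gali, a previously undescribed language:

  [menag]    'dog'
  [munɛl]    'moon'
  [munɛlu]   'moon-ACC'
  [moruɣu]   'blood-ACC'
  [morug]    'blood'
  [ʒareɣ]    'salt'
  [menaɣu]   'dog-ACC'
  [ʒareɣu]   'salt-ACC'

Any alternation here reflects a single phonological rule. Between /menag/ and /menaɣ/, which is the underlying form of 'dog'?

/menag/

The stem for 'dog' ends in [g] in [menag] but [ɣ] in [menaɣu].
If /ɣ/ were underlying and a rule turned it into [g] in isolation, 'salt' would also alternate; but it has [ɣ] in both [ʒareɣ] and [ʒareɣu].
The underlying segment must be /g/; voiced stops become fricatives between vowels, yielding [ɣ] there.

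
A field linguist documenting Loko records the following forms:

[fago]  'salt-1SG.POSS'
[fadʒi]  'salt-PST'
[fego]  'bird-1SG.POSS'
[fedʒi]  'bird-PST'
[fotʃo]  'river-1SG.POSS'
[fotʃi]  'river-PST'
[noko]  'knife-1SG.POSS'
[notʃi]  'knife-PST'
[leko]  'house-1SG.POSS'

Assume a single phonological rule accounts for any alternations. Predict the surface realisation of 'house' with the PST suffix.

[letʃi]

'knife' shows [k] ~ [tʃ] at the end of the stem ([noko] vs [notʃi]).
If /tʃ/ were underlying and a rule turned it into [k] before the 1SG.POSS suffix, 'river' would also alternate; but it has [tʃ] in both [fotʃo] and [fotʃi].
The alternation reflects palatalization before a front vowel: /k/ and /g/ become palato-alveolar [tʃ] and [dʒ] before a front vowel. /k/ is underlying.
From [leko] the stem 'house' is /lek/; before a front vowel this yields [letʃi].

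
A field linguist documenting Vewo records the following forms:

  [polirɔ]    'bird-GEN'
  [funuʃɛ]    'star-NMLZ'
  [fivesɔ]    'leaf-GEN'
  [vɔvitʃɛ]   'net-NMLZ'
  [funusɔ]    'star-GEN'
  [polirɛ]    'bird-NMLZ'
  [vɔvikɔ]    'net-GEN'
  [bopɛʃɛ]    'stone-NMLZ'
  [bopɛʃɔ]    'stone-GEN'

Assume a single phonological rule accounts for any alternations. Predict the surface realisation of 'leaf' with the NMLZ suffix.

In [funusɔ] and [funuʃɛ] the final segment of 'star' alternates: [s] ~ [ʃ].
But 'stone' keeps [ʃ] in both environments ([bopɛʃɔ], [bopɛʃɛ]), so there is no rule changing /ʃ/ to [s] before the GEN suffix.
So /s/ is underlying, and a rule of palatalization before a front vowel — /k/ and /s/ become palato-alveolar [tʃ] and [ʃ] before a front vowel — gives [ʃ].
The one attested form of 'leaf', [fivesɔ], shows underlying /fives/. Applying the same rule before a front vowel gives [fiveʃɛ].

[fiveʃɛ]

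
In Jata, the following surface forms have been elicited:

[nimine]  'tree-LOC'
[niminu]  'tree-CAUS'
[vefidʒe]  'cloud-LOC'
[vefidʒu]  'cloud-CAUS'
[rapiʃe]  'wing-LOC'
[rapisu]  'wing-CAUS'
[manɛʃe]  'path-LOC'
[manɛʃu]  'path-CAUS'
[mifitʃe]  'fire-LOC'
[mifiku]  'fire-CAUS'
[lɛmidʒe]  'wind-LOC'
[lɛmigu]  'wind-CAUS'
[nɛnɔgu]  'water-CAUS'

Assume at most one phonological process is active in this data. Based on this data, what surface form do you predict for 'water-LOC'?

[nɛnɔdʒe]

The stem for 'wind' ends in [dʒ] in [lɛmidʒe] but [g] in [lɛmigu].
If /dʒ/ were underlying and a rule turned it into [g] before the CAUS suffix, 'cloud' would also alternate; but it has [dʒ] in both [vefidʒe] and [vefidʒu].
The underlying segment must be /g/; /k/, /g/ and /s/ become palato-alveolar [tʃ], [dʒ] and [ʃ] before a front vowel, yielding [dʒ] there.
The one attested form of 'water', [nɛnɔgu], shows underlying /nɛnɔg/. Applying the same rule before a front vowel gives [nɛnɔdʒe].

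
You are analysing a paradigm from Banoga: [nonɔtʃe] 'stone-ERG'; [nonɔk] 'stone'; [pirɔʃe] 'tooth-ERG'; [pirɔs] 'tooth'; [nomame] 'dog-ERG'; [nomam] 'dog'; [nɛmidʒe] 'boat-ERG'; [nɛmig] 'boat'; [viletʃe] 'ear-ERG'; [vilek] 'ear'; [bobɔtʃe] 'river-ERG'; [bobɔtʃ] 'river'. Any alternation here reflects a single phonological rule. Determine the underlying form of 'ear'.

The stem for 'ear' ends in [tʃ] in [viletʃe] but [k] in [vilek].
The stem 'river' ([bobɔtʃe], [bobɔtʃ]) shows [tʃ] unchanged in both environments, so [tʃ] cannot be basic with [k] derived in isolation.
The alternation reflects palatalization before a front vowel: /k/, /g/ and /s/ become palato-alveolar [tʃ], [dʒ] and [ʃ] before a front vowel. /k/ is underlying.

/vilek/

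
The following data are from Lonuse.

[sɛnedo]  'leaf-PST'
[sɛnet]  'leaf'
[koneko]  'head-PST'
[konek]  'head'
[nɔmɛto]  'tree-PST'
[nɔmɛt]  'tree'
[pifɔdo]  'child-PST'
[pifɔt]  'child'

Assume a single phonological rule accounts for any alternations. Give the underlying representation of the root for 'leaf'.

In [sɛnedo] and [sɛnet] the final segment of 'leaf' alternates: [d] ~ [t].
The stem 'tree' ([nɔmɛto], [nɔmɛt]) shows [t] unchanged in both environments, so [t] cannot be basic with [d] derived before the PST suffix.
The alternation reflects word-final obstruent devoicing: voiced obstruents become voiceless word-finally. /d/ is underlying.
The underlying form of 'leaf' is therefore /sɛned/.

/sɛned/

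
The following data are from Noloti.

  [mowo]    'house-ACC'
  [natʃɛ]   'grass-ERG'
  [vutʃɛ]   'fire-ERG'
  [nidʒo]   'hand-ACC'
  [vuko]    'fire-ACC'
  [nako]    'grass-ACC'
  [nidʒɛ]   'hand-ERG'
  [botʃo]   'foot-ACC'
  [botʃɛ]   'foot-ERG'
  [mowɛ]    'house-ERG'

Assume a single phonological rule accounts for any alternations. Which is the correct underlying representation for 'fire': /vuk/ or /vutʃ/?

/vuk/

The stem for 'fire' ends in [tʃ] in [vutʃɛ] but [k] in [vuko].
But 'foot' keeps [tʃ] in both environments ([botʃɛ], [botʃo]), so there is no rule changing /tʃ/ to [k] before the ACC suffix.
Therefore /k/ is basic and [tʃ] is derived by palatalization before a front vowel (/k/ becomes palato-alveolar [tʃ] before a front vowel).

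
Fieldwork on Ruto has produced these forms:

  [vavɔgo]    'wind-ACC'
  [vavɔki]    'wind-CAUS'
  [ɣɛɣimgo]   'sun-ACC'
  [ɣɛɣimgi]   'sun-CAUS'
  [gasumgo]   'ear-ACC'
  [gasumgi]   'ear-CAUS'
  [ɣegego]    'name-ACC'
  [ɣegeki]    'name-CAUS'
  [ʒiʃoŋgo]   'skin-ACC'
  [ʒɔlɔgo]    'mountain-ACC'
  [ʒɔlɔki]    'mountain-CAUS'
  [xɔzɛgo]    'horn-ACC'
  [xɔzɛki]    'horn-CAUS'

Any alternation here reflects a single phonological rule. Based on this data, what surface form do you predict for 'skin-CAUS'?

[ʒiʃoŋgi]

The CAUS morpheme has two allomorphs, [-gi] and [-ki].
The ACC suffix, which begins with [g], is invariant after every stem; so [g] is not altered by any rule here.
The CAUS suffix is therefore /-ki/ underlyingly, with post-nasal voicing: voiceless stops become voiced after a nasal.
After 'skin', which ends in a nasal, the suffix surfaces as [-gi], giving [ʒiʃoŋgi].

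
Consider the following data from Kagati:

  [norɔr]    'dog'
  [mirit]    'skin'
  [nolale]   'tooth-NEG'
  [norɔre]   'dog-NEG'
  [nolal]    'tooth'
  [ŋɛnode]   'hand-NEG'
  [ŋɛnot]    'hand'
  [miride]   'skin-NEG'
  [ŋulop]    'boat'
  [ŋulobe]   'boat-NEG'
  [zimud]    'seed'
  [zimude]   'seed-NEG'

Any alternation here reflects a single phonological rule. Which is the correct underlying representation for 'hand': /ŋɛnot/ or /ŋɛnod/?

/ŋɛnot/

The stem for 'hand' ends in [t] in [ŋɛnot] but [d] in [ŋɛnode].
But 'seed' keeps [d] in both environments ([zimud], [zimude]), so there is no rule changing /d/ to [t] in isolation.
So /t/ is underlying, and a rule of intervocalic voicing — voiceless stops become voiced between vowels — gives [d].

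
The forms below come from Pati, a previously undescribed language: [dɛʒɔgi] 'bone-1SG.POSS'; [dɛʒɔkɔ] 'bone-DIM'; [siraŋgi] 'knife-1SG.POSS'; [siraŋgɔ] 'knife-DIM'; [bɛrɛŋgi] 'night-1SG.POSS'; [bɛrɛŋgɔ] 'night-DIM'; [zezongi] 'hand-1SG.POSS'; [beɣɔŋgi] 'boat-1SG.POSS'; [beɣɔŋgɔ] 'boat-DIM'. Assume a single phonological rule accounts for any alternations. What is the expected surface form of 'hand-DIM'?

The DIM morpheme has two allomorphs, [-gɔ] and [-kɔ].
The 1SG.POSS suffix, which begins with [g], is invariant after every stem; so [g] is not altered by any rule here.
So the underlying form is /-kɔ/, and voiceless stops become voiced after a nasal.
After 'hand', which ends in a nasal, the suffix surfaces as [-gɔ], giving [zezongɔ].

[zezongɔ]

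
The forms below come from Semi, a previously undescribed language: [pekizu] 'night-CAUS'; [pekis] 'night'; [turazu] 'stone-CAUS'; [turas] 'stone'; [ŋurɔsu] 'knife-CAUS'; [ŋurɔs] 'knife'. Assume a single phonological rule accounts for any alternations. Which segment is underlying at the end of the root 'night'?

'night' shows [z] ~ [s] at the end of the stem ([pekizu] vs [pekis]).
If /s/ were underlying and a rule turned it into [z] before the CAUS suffix, 'knife' would also alternate; but it has [s] in both [ŋurɔsu] and [ŋurɔs].
The underlying segment must be /z/; voiced obstruents become voiceless word-finally, yielding [s] there.

/z/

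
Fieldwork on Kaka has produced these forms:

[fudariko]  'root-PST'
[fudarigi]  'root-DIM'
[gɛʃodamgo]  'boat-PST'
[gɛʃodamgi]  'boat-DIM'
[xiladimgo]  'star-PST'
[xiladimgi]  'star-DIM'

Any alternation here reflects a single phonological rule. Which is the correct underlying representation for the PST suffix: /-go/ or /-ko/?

The PST morpheme has two allomorphs, [-go] and [-ko].
By contrast the DIM suffix keeps its initial [g] throughout — that segment must be underlying.
The PST suffix is therefore /-ko/ underlyingly, with post-nasal voicing: voiceless stops become voiced after a nasal.

/-ko/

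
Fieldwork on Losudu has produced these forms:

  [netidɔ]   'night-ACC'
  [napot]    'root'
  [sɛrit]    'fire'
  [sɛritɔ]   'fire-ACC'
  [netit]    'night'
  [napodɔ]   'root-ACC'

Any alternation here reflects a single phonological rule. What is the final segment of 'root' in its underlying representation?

/d/

The root 'root' surfaces as [napot] and [napodɔ], with a stem-final [t] ~ [d] alternation.
But 'fire' keeps [t] in both environments ([sɛrit], [sɛritɔ]), so there is no rule changing /t/ to [d] before the ACC suffix.
So /d/ is underlying, and a rule of word-final obstruent devoicing — voiced obstruents become voiceless word-finally — gives [t].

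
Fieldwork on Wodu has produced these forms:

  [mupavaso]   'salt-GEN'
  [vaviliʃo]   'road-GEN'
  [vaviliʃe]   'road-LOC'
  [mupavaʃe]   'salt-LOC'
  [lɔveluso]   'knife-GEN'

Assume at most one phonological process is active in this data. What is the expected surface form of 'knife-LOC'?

[lɔveluʃe]

The root 'salt' surfaces as [mupavaso] and [mupavaʃe], with a stem-final [s] ~ [ʃ] alternation.
Compare 'road', with invariant [ʃ] in [vaviliʃo] and [vaviliʃe]: an analysis with underlying /ʃ/ and a rule producing [s] before the GEN suffix would wrongly predict alternation here too.
Therefore /s/ is basic and [ʃ] is derived by palatalization before a front vowel (/s/ becomes palato-alveolar [ʃ] before a front vowel).
The one attested form of 'knife', [lɔveluso], shows underlying /lɔvelus/. Applying the same rule before a front vowel gives [lɔveluʃe].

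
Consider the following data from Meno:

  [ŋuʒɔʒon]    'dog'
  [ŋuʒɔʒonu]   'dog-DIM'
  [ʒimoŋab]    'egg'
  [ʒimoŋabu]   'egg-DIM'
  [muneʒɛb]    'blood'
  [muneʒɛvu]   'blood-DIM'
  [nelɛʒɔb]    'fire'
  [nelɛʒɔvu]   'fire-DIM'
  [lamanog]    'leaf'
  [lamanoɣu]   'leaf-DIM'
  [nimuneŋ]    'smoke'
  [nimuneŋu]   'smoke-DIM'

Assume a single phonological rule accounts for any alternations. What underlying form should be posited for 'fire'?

/nelɛʒɔv/

'fire' shows [b] ~ [v] at the end of the stem ([nelɛʒɔb] vs [nelɛʒɔvu]).
The stem 'egg' ([ʒimoŋab], [ʒimoŋabu]) shows [b] unchanged in both environments, so [b] cannot be basic with [v] derived before the DIM suffix.
The underlying segment must be /v/; voiced fricatives become stops word-finally, yielding [b] there.
The underlying form of 'fire' is therefore /nelɛʒɔv/.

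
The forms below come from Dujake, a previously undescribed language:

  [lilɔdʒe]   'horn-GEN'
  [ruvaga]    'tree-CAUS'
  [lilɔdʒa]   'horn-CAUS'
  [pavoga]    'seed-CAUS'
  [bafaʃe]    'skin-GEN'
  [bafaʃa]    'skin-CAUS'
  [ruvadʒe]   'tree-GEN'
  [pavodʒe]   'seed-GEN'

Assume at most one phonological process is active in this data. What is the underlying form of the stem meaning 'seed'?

The root 'seed' surfaces as [pavoga] and [pavodʒe], with a stem-final [g] ~ [dʒ] alternation.
If /dʒ/ were underlying and a rule turned it into [g] before the CAUS suffix, 'horn' would also alternate; but it has [dʒ] in both [lilɔdʒa] and [lilɔdʒe].
The underlying segment must be /g/; /g/ becomes palato-alveolar [dʒ] before a front vowel, yielding [dʒ] there.
The underlying form of 'seed' is therefore /pavog/.

/pavog/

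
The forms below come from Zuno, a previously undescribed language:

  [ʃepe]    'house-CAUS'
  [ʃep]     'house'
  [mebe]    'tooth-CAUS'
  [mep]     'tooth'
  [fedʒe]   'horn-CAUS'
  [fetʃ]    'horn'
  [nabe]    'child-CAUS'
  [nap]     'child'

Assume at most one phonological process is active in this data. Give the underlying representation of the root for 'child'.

The root 'child' surfaces as [nabe] and [nap], with a stem-final [b] ~ [p] alternation.
The stem 'house' ([ʃepe], [ʃep]) shows [p] unchanged in both environments, so [p] cannot be basic with [b] derived before the CAUS suffix.
Therefore /b/ is basic and [p] is derived by word-final obstruent devoicing (voiced obstruents become voiceless word-finally).
So 'child' = /nab/.

/nab/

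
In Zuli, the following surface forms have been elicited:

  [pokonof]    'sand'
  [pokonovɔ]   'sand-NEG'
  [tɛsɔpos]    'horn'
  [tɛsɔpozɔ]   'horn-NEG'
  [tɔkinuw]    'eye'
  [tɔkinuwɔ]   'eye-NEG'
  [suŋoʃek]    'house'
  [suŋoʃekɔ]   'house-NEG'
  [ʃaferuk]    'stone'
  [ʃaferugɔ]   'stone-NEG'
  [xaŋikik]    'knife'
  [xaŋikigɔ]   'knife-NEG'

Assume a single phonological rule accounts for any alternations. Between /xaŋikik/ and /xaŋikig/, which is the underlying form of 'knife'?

/xaŋikig/

In [xaŋikik] and [xaŋikigɔ] the final segment of 'knife' alternates: [k] ~ [g].
Compare 'house', with invariant [k] in [suŋoʃek] and [suŋoʃekɔ]: an analysis with underlying /k/ and a rule producing [g] before the NEG suffix would wrongly predict alternation here too.
So /g/ is underlying, and a rule of word-final obstruent devoicing — voiced obstruents become voiceless word-finally — gives [k].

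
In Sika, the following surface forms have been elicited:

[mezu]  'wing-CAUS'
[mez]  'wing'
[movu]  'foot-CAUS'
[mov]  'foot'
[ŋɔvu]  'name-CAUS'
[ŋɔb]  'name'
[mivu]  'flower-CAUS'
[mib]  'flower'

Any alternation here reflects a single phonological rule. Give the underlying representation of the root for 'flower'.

/mib/

The stem for 'flower' ends in [v] in [mivu] but [b] in [mib].
But 'foot' keeps [v] in both environments ([movu], [mov]), so there is no rule changing /v/ to [b] in isolation.
The underlying segment must be /b/; voiced stops become fricatives between vowels, yielding [v] there.
Hence 'flower' is /mib/ underlyingly.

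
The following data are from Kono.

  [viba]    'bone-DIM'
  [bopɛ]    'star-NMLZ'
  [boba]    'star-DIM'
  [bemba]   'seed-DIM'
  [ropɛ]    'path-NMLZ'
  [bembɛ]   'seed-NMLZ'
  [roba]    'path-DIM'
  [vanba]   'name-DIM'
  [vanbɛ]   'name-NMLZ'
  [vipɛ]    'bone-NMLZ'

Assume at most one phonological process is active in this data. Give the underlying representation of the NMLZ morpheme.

/-pɛ/

The NMLZ suffix surfaces as [-bɛ] and [-pɛ], depending on the final segment of the stem.
The DIM suffix, which begins with [b], is invariant after every stem; so [b] is not altered by any rule here.
The NMLZ suffix is therefore /-pɛ/ underlyingly, with post-nasal voicing: voiceless stops become voiced after a nasal.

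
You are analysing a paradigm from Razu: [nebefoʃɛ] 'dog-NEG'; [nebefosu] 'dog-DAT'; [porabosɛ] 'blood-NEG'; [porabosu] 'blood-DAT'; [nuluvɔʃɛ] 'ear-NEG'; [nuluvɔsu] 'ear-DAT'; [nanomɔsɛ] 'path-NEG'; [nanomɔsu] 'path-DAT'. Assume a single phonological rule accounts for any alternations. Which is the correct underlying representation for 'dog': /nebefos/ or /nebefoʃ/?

'dog' shows [ʃ] ~ [s] at the end of the stem ([nebefoʃɛ] vs [nebefosu]).
The stem 'blood' ([porabosɛ], [porabosu]) shows [s] unchanged in both environments, so [s] cannot be basic with [ʃ] derived before the NEG suffix.
Therefore /ʃ/ is basic and [s] is derived by depalatalization (palato-alveolar /ʃ/ becomes [s] when no front vowel follows).

/nebefoʃ/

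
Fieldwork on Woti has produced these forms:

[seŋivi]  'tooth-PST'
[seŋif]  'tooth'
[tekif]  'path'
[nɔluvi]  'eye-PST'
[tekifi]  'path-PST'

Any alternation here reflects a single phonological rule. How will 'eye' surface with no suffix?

[nɔluf]

In [seŋivi] and [seŋif] the final segment of 'tooth' alternates: [v] ~ [f].
If /f/ were underlying and a rule turned it into [v] before the PST suffix, 'path' would also alternate; but it has [f] in both [tekifi] and [tekif].
Therefore /v/ is basic and [f] is derived by word-final obstruent devoicing (voiced obstruents become voiceless word-finally).
From [nɔluvi] the stem 'eye' is /nɔluv/; word-finally this yields [nɔluf].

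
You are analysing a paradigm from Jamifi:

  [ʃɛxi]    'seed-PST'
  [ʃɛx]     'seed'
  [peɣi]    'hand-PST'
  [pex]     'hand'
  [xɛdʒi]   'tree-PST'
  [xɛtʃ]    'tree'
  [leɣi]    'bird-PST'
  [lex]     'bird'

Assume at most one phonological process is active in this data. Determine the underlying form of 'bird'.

/leɣ/

In [leɣi] and [lex] the final segment of 'bird' alternates: [ɣ] ~ [x].
The stem 'seed' ([ʃɛxi], [ʃɛx]) shows [x] unchanged in both environments, so [x] cannot be basic with [ɣ] derived before the PST suffix.
Therefore /ɣ/ is basic and [x] is derived by word-final obstruent devoicing (voiced obstruents become voiceless word-finally).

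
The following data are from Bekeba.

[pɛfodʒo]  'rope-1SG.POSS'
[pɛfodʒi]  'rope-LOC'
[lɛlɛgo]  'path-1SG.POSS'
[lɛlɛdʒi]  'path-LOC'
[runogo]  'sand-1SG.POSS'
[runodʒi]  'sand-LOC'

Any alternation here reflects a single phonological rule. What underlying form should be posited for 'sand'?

The stem for 'sand' ends in [g] in [runogo] but [dʒ] in [runodʒi].
Compare 'rope', with invariant [dʒ] in [pɛfodʒo] and [pɛfodʒi]: an analysis with underlying /dʒ/ and a rule producing [g] before the 1SG.POSS suffix would wrongly predict alternation here too.
So /g/ is underlying, and a rule of palatalization before a front vowel — /g/ becomes palato-alveolar [dʒ] before a front vowel — gives [dʒ].

/runog/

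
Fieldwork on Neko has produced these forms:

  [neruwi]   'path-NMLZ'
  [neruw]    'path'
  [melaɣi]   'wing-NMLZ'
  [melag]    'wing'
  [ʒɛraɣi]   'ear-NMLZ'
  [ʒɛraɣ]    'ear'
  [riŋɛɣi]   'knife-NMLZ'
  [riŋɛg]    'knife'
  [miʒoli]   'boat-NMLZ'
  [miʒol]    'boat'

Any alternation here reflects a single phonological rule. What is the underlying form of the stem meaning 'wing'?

/melag/

In [melaɣi] and [melag] the final segment of 'wing' alternates: [ɣ] ~ [g].
Compare 'ear', with invariant [ɣ] in [ʒɛraɣi] and [ʒɛraɣ]: an analysis with underlying /ɣ/ and a rule producing [g] in isolation would wrongly predict alternation here too.
The underlying segment must be /g/; voiced stops become fricatives between vowels, yielding [ɣ] there.
The underlying form of 'wing' is therefore /melag/.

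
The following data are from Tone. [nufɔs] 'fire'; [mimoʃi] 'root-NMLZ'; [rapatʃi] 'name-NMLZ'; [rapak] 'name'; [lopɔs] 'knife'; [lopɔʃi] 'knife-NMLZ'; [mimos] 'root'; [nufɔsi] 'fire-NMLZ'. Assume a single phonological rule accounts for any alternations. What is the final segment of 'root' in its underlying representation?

'root' shows [s] ~ [ʃ] at the end of the stem ([mimos] vs [mimoʃi]).
The stem 'fire' ([nufɔs], [nufɔsi]) shows [s] unchanged in both environments, so [s] cannot be basic with [ʃ] derived before the NMLZ suffix.
The alternation reflects depalatalization: palato-alveolar /tʃ/ and /ʃ/ become [k] and [s] when no front vowel follows. /ʃ/ is underlying.

/ʃ/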